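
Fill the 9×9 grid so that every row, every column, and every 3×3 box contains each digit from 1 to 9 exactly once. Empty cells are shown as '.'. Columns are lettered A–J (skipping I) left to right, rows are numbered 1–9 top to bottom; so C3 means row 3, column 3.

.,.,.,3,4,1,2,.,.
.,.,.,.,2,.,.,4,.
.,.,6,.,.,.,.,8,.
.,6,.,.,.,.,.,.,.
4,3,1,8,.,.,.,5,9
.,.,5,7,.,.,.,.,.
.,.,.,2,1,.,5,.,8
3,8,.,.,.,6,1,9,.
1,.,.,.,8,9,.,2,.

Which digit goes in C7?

4

E5 = 6 (sole candidate).
F5 = 2 (sole candidate).
G5 = 7 (sole candidate).
B3 = 4 (hidden single in row 3).
J3 = 1 (hidden single in row 3).
A3 = 2 (hidden single in row 3).
B2 = 1 (hidden single in row 2).
G3 = 3 (hidden single in row 3).
C2 = 3 (hidden single in row 2).
H6 = 1 (hidden single in row 6).
H4 = 3 (sole candidate).
D4 = 1 (hidden single in row 4).
F7 = 3 (hidden single in row 7).
F6 = 4 (sole candidate).
F4 = 5 (sole candidate).
F3 = 7 (sole candidate).
E4 = 9 (sole candidate).
E6 = 3 (sole candidate).
F2 = 8 (sole candidate).
E3 = 5 (sole candidate).
E8 = 7 (sole candidate).
J8 = 4 (sole candidate).
G9 = 6 (sole candidate).
G2 = 9 (sole candidate).
D3 = 9 (sole candidate).
J4 = 2 (sole candidate).
G6 = 8 (sole candidate).
J6 = 6 (sole candidate).
H7 = 7 (sole candidate).
C8 = 2 (sole candidate).
D8 = 5 (sole candidate).
D9 = 4 (sole candidate).
J9 = 3 (sole candidate).
H1 = 6 (sole candidate).
D2 = 6 (sole candidate).
G4 = 4 (sole candidate).
A6 = 9 (sole candidate).
B6 = 2 (sole candidate).
A7 = 6 (sole candidate).
B7 = 9 (sole candidate).
C7 = 4: row 7 has {1,2,3,5,6,7,8,9}; col 3 has {1,2,3,5,6}; box has {1,2,3,6,8,9} → only 4 remains.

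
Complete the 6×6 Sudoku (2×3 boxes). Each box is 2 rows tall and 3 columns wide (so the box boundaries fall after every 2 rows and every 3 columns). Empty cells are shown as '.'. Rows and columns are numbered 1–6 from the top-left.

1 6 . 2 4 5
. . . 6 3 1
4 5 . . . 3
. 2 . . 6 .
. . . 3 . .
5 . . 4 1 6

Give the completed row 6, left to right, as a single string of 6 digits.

row 1, column 3 = 3: row 1 has {1,2,4,5,6}; col 3 has {}; box has {1,6} → only 3 remains.
row 2, column 1 = 2: row 2 has {1,3,6}; col 1 has {1,4,5}; box has {1,3,6} → only 2 remains.
row 2, column 2 = 4: row 2 has {1,2,3,6}; col 2 has {2,5,6}; box has {1,2,3,6} → only 4 remains.
row 2, column 3 = 5: row 2 has {1,2,3,4,6}; col 3 has {3}; box has {1,2,3,4,6} → only 5 remains.
row 3, column 4 = 1: row 3 has {3,4,5}; col 4 has {2,3,4,6}; box has {3,6} → only 1 remains.
row 3, column 5 = 2: row 3 has {1,3,4,5}; col 5 has {1,3,4,6}; box has {1,3,6} → only 2 remains.
row 4, column 1 = 3: row 4 has {2,6}; col 1 has {1,2,4,5}; box has {2,4,5} → only 3 remains.
row 4, column 3 = 1: row 4 has {2,3,6}; col 3 has {3,5}; box has {2,3,4,5} → only 1 remains.
row 4, column 4 = 5: row 4 has {1,2,3,6}; col 4 has {1,2,3,4,6}; box has {1,2,3,6} → only 5 remains.
row 4, column 6 = 4: row 4 has {1,2,3,5,6}; col 6 has {1,3,5,6}; box has {1,2,3,5,6} → only 4 remains.
row 5, column 1 = 6: row 5 has {3}; col 1 has {1,2,3,4,5}; box has {5} → only 6 remains.
row 5, column 2 = 1: row 5 has {3,6}; col 2 has {2,4,5,6}; box has {5,6} → only 1 remains.
row 5, column 5 = 5: row 5 has {1,3,6}; col 5 has {1,2,3,4,6}; box has {1,3,4,6} → only 5 remains.
row 5, column 6 = 2: row 5 has {1,3,5,6}; col 6 has {1,3,4,5,6}; box has {1,3,4,5,6} → only 2 remains.
row 6, column 2 = 3: row 6 has {1,4,5,6}; col 2 has {1,2,4,5,6}; box has {1,5,6} → only 3 remains.
row 6, column 3 = 2: row 6 has {1,3,4,5,6}; col 3 has {1,3,5}; box has {1,3,5,6} → only 2 remains.

532416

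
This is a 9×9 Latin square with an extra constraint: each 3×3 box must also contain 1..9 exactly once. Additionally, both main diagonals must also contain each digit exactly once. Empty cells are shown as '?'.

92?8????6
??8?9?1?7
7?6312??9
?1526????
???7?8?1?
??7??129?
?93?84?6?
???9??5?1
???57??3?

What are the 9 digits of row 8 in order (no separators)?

R4C6 = 9: row 4 has {1,2,5,6}; col 6 has {1,2,4,8}; box has {1,2,6,7,8}; anti-diagonal has {3,6} → only 9 remains.
R6C4 = 4: row 6 has {1,2,7,9}; col 4 has {2,3,5,7,8,9}; box has {1,2,6,7,8,9}; anti-diagonal has {3,6,9} → only 4 remains.
R7C4 = 1: row 7 has {3,4,6,8,9}; col 4 has {2,3,4,5,7,8,9}; box has {4,5,7,8,9} → only 1 remains.
R7C7 = 7: row 7 has {1,3,4,6,8,9}; col 7 has {1,2,5}; box has {1,3,5,6}; main diagonal has {1,2,6,9} → only 7 remains.
R7C9 = 2: row 7 has {1,3,4,6,7,8,9}; col 9 has {1,6,7,9}; box has {1,3,5,6,7} → only 2 remains.
R9C6 = 6: row 9 has {3,5,7}; col 6 has {1,2,4,8,9}; box has {1,4,5,7,8,9} → only 6 remains.
R2C4 = 6: row 2 has {1,7,8,9}; col 4 has {1,2,3,4,5,7,8,9}; box has {1,2,3,8,9} → only 6 remains.
R2C6 = 5: row 2 has {1,6,7,8,9}; col 6 has {1,2,4,6,8,9}; box has {1,2,3,6,8,9} → only 5 remains.
R2C8 = 2: row 2 has {1,5,6,7,8,9}; col 8 has {1,3,6,9}; box has {1,6,7,9}; anti-diagonal has {3,4,6,9} → only 2 remains.
R3C7 = 8: row 3 has {1,2,3,6,7,9}; col 7 has {1,2,5,7}; box has {1,2,6,7,9}; anti-diagonal has {2,3,4,6,9} → only 8 remains.
R5C5 = 5: row 5 has {1,7,8}; col 5 has {1,6,7,8,9}; box has {1,2,4,6,7,8,9}; main diagonal has {1,2,6,7,9}; anti-diagonal has {2,3,4,6,8,9} → only 5 remains.
R6C5 = 3: row 6 has {1,2,4,7,9}; col 5 has {1,5,6,7,8,9}; box has {1,2,4,5,6,7,8,9} → only 3 remains.
R7C1 = 5: row 7 has {1,2,3,4,6,7,8,9}; col 1 has {7,9}; box has {3,9} → only 5 remains.
R8C2 = 7: row 8 has {1,5,9}; col 2 has {1,2,9}; box has {3,5,9}; anti-diagonal has {2,3,4,5,6,8,9} → only 7 remains.
R8C5 = 2: row 8 has {1,5,7,9}; col 5 has {1,3,5,6,7,8,9}; box has {1,4,5,6,7,8,9} → only 2 remains.
R8C6 = 3: row 8 has {1,2,5,7,9}; col 6 has {1,2,4,5,6,8,9}; box has {1,2,4,5,6,7,8,9} → only 3 remains.
R9C1 = 1: row 9 has {3,5,6,7}; col 1 has {5,7,9}; box has {3,5,7,9}; anti-diagonal has {2,3,4,5,6,7,8,9} → only 1 remains.
R1C5 = 4: row 1 has {2,6,8,9}; col 5 has {1,2,3,5,6,7,8,9}; box has {1,2,3,5,6,8,9} → only 4 remains.
R1C6 = 7: row 1 has {2,4,6,8,9}; col 6 has {1,2,3,4,5,6,8,9}; box has {1,2,3,4,5,6,8,9} → only 7 remains.
R1C7 = 3: row 1 has {2,4,6,7,8,9}; col 7 has {1,2,5,7,8}; box has {1,2,6,7,8,9} → only 3 remains.
R1C8 = 5: row 1 has {2,3,4,6,7,8,9}; col 8 has {1,2,3,6,9}; box has {1,2,3,6,7,8,9} → only 5 remains.
R3C8 = 4: row 3 has {1,2,3,6,7,8,9}; col 8 has {1,2,3,5,6,9}; box has {1,2,3,5,6,7,8,9} → only 4 remains.
R4C7 = 4: row 4 has {1,2,5,6,9}; col 7 has {1,2,3,5,7,8}; box has {1,2,9} → only 4 remains.
R5C7 = 6: row 5 has {1,5,7,8}; col 7 has {1,2,3,4,5,7,8}; box has {1,2,4,9} → only 6 remains.
R5C9 = 3: row 5 has {1,5,6,7,8}; col 9 has {1,2,6,7,9}; box has {1,2,4,6,9} → only 3 remains.
R8C3 = 4: row 8 has {1,2,3,5,7,9}; col 3 has {3,5,6,7,8}; box has {1,3,5,7,9} → only 4 remains.
R8C8 = 8: row 8 has {1,2,3,4,5,7,9}; col 8 has {1,2,3,4,5,6,9}; box has {1,2,3,5,6,7}; main diagonal has {1,2,5,6,7,9} → only 8 remains.
R9C2 = 8: row 9 has {1,3,5,6,7}; col 2 has {1,2,7,9}; box has {1,3,4,5,7,9} → only 8 remains.
R9C3 = 2: row 9 has {1,3,5,6,7,8}; col 3 has {3,4,5,6,7,8}; box has {1,3,4,5,7,8,9} → only 2 remains.
R9C7 = 9: row 9 has {1,2,3,5,6,7,8}; col 7 has {1,2,3,4,5,6,7,8}; box has {1,2,3,5,6,7,8} → only 9 remains.
R9C9 = 4: row 9 has {1,2,3,5,6,7,8,9}; col 9 has {1,2,3,6,7,9}; box has {1,2,3,5,6,7,8,9}; main diagonal has {1,2,5,6,7,8,9} → only 4 remains.
R1C3 = 1: row 1 has {2,3,4,5,6,7,8,9}; col 3 has {2,3,4,5,6,7,8}; box has {2,6,7,8,9} → only 1 remains.
R2C2 = 3: row 2 has {1,2,5,6,7,8,9}; col 2 has {1,2,7,8,9}; box has {1,2,6,7,8,9}; main diagonal has {1,2,4,5,6,7,8,9} → only 3 remains.
R3C2 = 5: row 3 has {1,2,3,4,6,7,8,9}; col 2 has {1,2,3,7,8,9}; box has {1,2,3,6,7,8,9} → only 5 remains.
R4C8 = 7: row 4 has {1,2,4,5,6,9}; col 8 has {1,2,3,4,5,6,8,9}; box has {1,2,3,4,6,9} → only 7 remains.
R4C9 = 8: row 4 has {1,2,4,5,6,7,9}; col 9 has {1,2,3,4,6,7,9}; box has {1,2,3,4,6,7,9} → only 8 remains.
R5C2 = 4: row 5 has {1,3,5,6,7,8}; col 2 has {1,2,3,5,7,8,9}; box has {1,5,7} → only 4 remains.
R5C3 = 9: row 5 has {1,3,4,5,6,7,8}; col 3 has {1,2,3,4,5,6,7,8}; box has {1,4,5,7} → only 9 remains.
R6C2 = 6: row 6 has {1,2,3,4,7,9}; col 2 has {1,2,3,4,5,7,8,9}; box has {1,4,5,7,9} → only 6 remains.
R6C9 = 5: row 6 has {1,2,3,4,6,7,9}; col 9 has {1,2,3,4,6,7,8,9}; box has {1,2,3,4,6,7,8,9} → only 5 remains.
R8C1 = 6: row 8 has {1,2,3,4,5,7,8,9}; col 1 has {1,5,7,9}; box has {1,2,3,4,5,7,8,9} → only 6 remains.

674923581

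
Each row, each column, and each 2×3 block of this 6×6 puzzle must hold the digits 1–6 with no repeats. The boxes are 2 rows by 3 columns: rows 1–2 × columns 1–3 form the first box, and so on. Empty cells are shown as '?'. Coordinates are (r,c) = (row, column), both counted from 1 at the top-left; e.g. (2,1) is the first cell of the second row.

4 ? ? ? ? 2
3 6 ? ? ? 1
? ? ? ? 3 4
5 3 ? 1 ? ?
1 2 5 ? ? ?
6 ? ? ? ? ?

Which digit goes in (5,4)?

(1,3) = 1: row 1 has {2,4}; col 3 has {5}; box has {3,4,6} → only 1 remains.
(2,3) = 2: row 2 has {1,3,6}; col 3 has {1,5}; box has {1,3,4,6} → only 2 remains.
(3,1) = 2: row 3 has {3,4}; col 1 has {1,3,4,5,6}; box has {3,5} → only 2 remains.
(3,2) = 1: row 3 has {2,3,4}; col 2 has {2,3,6}; box has {2,3,5} → only 1 remains.
(3,3) = 6: row 3 has {1,2,3,4}; col 3 has {1,2,5}; box has {1,2,3,5} → only 6 remains.
(3,4) = 5: row 3 has {1,2,3,4,6}; col 4 has {1}; box has {1,3,4} → only 5 remains.
(4,3) = 4: row 4 has {1,3,5}; col 3 has {1,2,5,6}; box has {1,2,3,5,6} → only 4 remains.
(4,6) = 6: row 4 has {1,3,4,5}; col 6 has {1,2,4}; box has {1,3,4,5} → only 6 remains.
(5,6) = 3: row 5 has {1,2,5}; col 6 has {1,2,4,6}; box has {} → only 3 remains.
(6,2) = 4: row 6 has {6}; col 2 has {1,2,3,6}; box has {1,2,5,6} → only 4 remains.
(6,3) = 3: row 6 has {4,6}; col 3 has {1,2,4,5,6}; box has {1,2,4,5,6} → only 3 remains.
(6,4) = 2: row 6 has {3,4,6}; col 4 has {1,5}; box has {3} → only 2 remains.
(6,6) = 5: row 6 has {2,3,4,6}; col 6 has {1,2,3,4,6}; box has {2,3} → only 5 remains.
(1,2) = 5: row 1 has {1,2,4}; col 2 has {1,2,3,4,6}; box has {1,2,3,4,6} → only 5 remains.
(1,5) = 6: row 1 has {1,2,4,5}; col 5 has {3}; box has {1,2} → only 6 remains.
(2,4) = 4: row 2 has {1,2,3,6}; col 4 has {1,2,5}; box has {1,2,6} → only 4 remains.
(2,5) = 5: row 2 has {1,2,3,4,6}; col 5 has {3,6}; box has {1,2,4,6} → only 5 remains.
(4,5) = 2: row 4 has {1,3,4,5,6}; col 5 has {3,5,6}; box has {1,3,4,5,6} → only 2 remains.
(5,4) = 6: row 5 has {1,2,3,5}; col 4 has {1,2,4,5}; box has {2,3,5} → only 6 remains.

6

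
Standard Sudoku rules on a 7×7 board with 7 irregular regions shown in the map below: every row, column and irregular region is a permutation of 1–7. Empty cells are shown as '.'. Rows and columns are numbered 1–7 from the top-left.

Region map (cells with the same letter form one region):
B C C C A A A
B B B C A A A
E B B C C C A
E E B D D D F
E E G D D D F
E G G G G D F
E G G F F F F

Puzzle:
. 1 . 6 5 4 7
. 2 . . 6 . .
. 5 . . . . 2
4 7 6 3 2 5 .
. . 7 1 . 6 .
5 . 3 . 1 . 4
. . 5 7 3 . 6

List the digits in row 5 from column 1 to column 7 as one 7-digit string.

R1C1 = 3 (sole candidate).
R1C3 = 2 (sole candidate).
R3C4 = 4 (sole candidate).
R3C5 = 7 (sole candidate).
R3C6 = 3 (sole candidate).
R4C7 = 1 (sole candidate).
R5C1 = 2: row 5 has {1,6,7}; col 1 has {3,4,5}; region has {4,5,7} → only 2 remains.
R5C2 = 3: row 5 has {1,2,6,7}; col 2 has {1,2,5,7}; region has {2,4,5,7} → only 3 remains.
R5C5 = 4: row 5 has {1,2,3,6,7}; col 5 has {1,2,3,5,6,7}; region has {1,2,3,5,6} → only 4 remains.
R5C7 = 5: row 5 has {1,2,3,4,6,7}; col 7 has {1,2,4,6,7}; region has {1,3,4,6,7} → only 5 remains.

2371465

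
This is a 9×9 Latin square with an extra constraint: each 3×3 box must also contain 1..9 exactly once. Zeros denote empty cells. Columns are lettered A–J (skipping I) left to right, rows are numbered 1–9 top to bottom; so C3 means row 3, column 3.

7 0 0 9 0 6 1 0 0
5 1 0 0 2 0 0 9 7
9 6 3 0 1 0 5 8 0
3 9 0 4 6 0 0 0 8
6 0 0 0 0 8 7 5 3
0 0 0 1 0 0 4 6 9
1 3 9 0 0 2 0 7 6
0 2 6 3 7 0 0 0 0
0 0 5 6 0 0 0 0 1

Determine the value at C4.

D2 = 8 (sole candidate).
D3 = 7 (sole candidate).
F3 = 4 (sole candidate).
J3 = 2 (sole candidate).
G4 = 2 (sole candidate).
H4 = 1 (sole candidate).
B5 = 4 (sole candidate).
D5 = 2 (sole candidate).
E5 = 9 (sole candidate).
D7 = 5 (sole candidate).
G7 = 8 (sole candidate).
G8 = 9 (sole candidate).
H8 = 4 (sole candidate).
J8 = 5 (sole candidate).
F9 = 9 (sole candidate).
G9 = 3 (sole candidate).
H9 = 2 (sole candidate).
B1 = 8 (sole candidate).
H1 = 3 (sole candidate).
J1 = 4 (sole candidate).
C2 = 4 (sole candidate).
F2 = 3 (sole candidate).
G2 = 6 (sole candidate).
C4 = 7: row 4 has {1,2,3,4,6,8,9}; col 3 has {3,4,5,6,9}; box has {3,4,6,9} → only 7 remains.

7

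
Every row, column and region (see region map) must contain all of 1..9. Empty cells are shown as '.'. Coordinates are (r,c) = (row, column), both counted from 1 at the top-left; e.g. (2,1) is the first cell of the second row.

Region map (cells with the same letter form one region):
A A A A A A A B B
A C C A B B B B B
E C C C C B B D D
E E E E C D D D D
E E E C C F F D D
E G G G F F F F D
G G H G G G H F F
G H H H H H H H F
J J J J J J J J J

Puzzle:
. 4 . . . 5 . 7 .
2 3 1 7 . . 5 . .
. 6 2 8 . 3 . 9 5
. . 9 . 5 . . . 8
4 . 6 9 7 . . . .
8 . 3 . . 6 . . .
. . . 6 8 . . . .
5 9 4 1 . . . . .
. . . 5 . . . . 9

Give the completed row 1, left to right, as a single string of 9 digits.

(1,3) = 8: row 1 has {4,5,7}; col 3 has {1,2,3,4,6,9}; region has {2,4,5,7} → only 8 remains.
(1,4) = 3: row 1 has {4,5,7,8}; col 4 has {1,5,6,7,8,9}; region has {2,4,5,7,8} → only 3 remains.
(3,5) = 4: row 3 has {2,3,5,6,8,9}; col 5 has {5,7,8}; region has {1,2,3,5,6,7,8,9} → only 4 remains.
(3,7) = 1: row 3 has {2,3,4,5,6,8,9}; col 7 has {5}; region has {3,5,7} → only 1 remains.
(4,4) = 2: row 4 has {5,8,9}; col 4 has {1,3,5,6,7,8,9}; region has {4,6,8,9} → only 2 remains.
(6,4) = 4: row 6 has {3,6,8}; col 4 has {1,2,3,5,6,7,8,9}; region has {3,5,6,8} → only 4 remains.
(9,3) = 7: row 9 has {5,9}; col 3 has {1,2,3,4,6,8,9}; region has {5,9} → only 7 remains.
(3,1) = 7: row 3 has {1,2,3,4,5,6,8,9}; col 1 has {2,4,5,8}; region has {2,4,6,8,9} → only 7 remains.
(4,2) = 1: row 4 has {2,5,8,9}; col 2 has {3,4,6,9}; region has {2,4,6,7,8,9} → only 1 remains.
(5,2) = 5: row 5 has {4,6,7,9}; col 2 has {1,3,4,6,9}; region has {1,2,4,6,7,8,9} → only 5 remains.
(7,3) = 5: row 7 has {6,8}; col 3 has {1,2,3,4,6,7,8,9}; region has {1,4,9} → only 5 remains.
(4,1) = 3: row 4 has {1,2,5,8,9}; col 1 has {2,4,5,7,8}; region has {1,2,4,5,6,7,8,9} → only 3 remains.
(1,9) = 2: in row 1, 2 can only go here (every other open cell in that row sees a 2).
(6,8) = 5: in row 6, 5 can only go here (every other open cell in that row sees a 5).
(9,2) = 8: in column 2, 8 can only go here (every other open cell in that column sees an 8).
(2,9) = 6: in column 9, 6 can only go here (every other open cell in that column sees a 6).
(2,5) = 9: row 2 has {1,2,3,5,6,7}; col 5 has {4,5,7,8}; region has {1,2,3,5,6,7} → only 9 remains.
(6,7) = 9: in row 6, 9 can only go here (every other open cell in that row sees a 9).
(1,7) = 6: row 1 has {2,3,4,5,7,8}; col 7 has {1,5,9}; region has {2,3,4,5,7,8} → only 6 remains.
(1,5) = 1: row 1 has {2,3,4,5,6,7,8}; col 5 has {4,5,7,8,9}; region has {2,3,4,5,6,7,8} → only 1 remains.
(6,5) = 2: row 6 has {3,4,5,6,8,9}; col 5 has {1,4,5,7,8,9}; region has {5,6,9} → only 2 remains.
(1,1) = 9: row 1 has {1,2,3,4,5,6,7,8}; col 1 has {2,3,4,5,7,8}; region has {1,2,3,4,5,6,7,8} → only 9 remains.

948315672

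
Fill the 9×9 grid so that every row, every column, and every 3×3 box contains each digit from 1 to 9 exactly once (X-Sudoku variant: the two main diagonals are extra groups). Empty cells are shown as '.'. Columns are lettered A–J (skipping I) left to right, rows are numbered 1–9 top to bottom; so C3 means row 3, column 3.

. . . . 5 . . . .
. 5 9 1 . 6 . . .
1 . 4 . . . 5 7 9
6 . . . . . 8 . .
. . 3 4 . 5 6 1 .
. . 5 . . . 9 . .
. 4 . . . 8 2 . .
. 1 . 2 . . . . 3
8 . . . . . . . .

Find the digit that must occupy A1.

G1 = 1 (hidden single in row 1).
B3 = 6 (hidden single in row 3).
B5 = 8 (hidden single in row 5).
E6 = 8 (hidden single in row 6).
J2 = 8 (hidden single in row 2).
D3 = 8 (hidden single in row 3).
C1 = 8 (hidden single in row 1).
F6 = 1 (hidden single in row 6).
D6 = 6 (hidden single in row 6).
C7 = 7 (sole candidate).
C8 = 6 (sole candidate).
C9 = 2 (sole candidate).
C4 = 1 (sole candidate).
E5 = 9 (sole candidate).
H8 = 8 (sole candidate).
H1 = 6 (hidden single in row 1).
B4 = 9 (hidden single in row 4).
B9 = 3 (sole candidate).
H6 = 3 (hidden single in row 6).
A8 = 5 (hidden single in row 8).
A7 = 9 (sole candidate).
H7 = 5 (sole candidate).
D7 = 3 (sole candidate).
D4 = 7 (sole candidate).
J9 = 6 (sole candidate).
A1 = 3: row 1 has {1,5,6,8}; col 1 has {1,5,6,8,9}; box has {1,4,5,6,8,9}; main diagonal has {1,2,4,5,6,7,8,9} → only 3 remains.

3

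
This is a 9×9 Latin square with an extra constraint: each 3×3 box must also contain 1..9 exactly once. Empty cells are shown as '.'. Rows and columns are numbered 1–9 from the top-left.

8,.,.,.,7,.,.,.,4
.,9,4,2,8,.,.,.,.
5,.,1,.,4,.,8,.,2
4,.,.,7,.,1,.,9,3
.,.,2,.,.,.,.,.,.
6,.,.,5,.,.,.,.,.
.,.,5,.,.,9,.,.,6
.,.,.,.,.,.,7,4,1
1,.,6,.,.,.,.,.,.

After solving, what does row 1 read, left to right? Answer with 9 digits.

R1C3 = 3: row 1 has {4,7,8}; col 3 has {1,2,4,5,6}; box has {1,4,5,8,9} → only 3 remains.
R2C1 = 7 (sole candidate).
R2C9 = 5 (sole candidate).
R3C2 = 6 (sole candidate).
R3C6 = 3 (sole candidate).
R3C8 = 7 (sole candidate).
R4C3 = 8 (sole candidate).
R8C3 = 9 (sole candidate).
R1C2 = 2: row 1 has {3,4,7,8}; col 2 has {6,9}; box has {1,3,4,5,6,7,8,9} → only 2 remains.
R2C6 = 6 (sole candidate).
R3C4 = 9 (sole candidate).
R4C2 = 5 (sole candidate).
R6C3 = 7 (sole candidate).
R6C9 = 8 (sole candidate).
R9C9 = 9 (sole candidate).
R1C4 = 1: row 1 has {2,3,4,7,8}; col 4 has {2,5,7,9}; box has {2,3,4,6,7,8,9} → only 1 remains.
R1C6 = 5: row 1 has {1,2,3,4,7,8}; col 6 has {1,3,6,9}; box has {1,2,3,4,6,7,8,9} → only 5 remains.
R1C8 = 6: row 1 has {1,2,3,4,5,7,8}; col 8 has {4,7,9}; box has {2,4,5,7,8} → only 6 remains.
R5C9 = 7 (sole candidate).
R1C7 = 9: row 1 has {1,2,3,4,5,6,7,8}; col 7 has {7,8}; box has {2,4,5,6,7,8} → only 9 remains.

823175964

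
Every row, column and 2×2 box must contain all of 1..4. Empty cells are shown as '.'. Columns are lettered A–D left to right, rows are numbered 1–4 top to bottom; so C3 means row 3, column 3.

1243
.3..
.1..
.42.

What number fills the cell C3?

A2 = 4 (sole candidate).
C2 = 1 (sole candidate).
D2 = 2 (sole candidate).
C3 = 3: row 3 has {1}; col 3 has {1,2,4}; box has {2} → only 3 remains.

3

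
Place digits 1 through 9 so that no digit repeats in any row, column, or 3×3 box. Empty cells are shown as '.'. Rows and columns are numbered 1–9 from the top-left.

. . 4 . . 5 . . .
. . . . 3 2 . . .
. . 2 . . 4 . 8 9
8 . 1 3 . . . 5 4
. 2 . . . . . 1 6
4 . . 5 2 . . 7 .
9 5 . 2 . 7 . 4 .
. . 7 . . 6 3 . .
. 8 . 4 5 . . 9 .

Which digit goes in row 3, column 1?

row 2, column 8 = 6 (sole candidate).
row 4, column 6 = 9 (sole candidate).
row 4, column 7 = 2 (sole candidate).
row 5, column 6 = 8 (sole candidate).
row 5, column 7 = 9 (sole candidate).
row 6, column 6 = 1 (sole candidate).
row 6, column 7 = 8 (sole candidate).
row 6, column 9 = 3 (sole candidate).
row 8, column 8 = 2 (sole candidate).
row 9, column 6 = 3 (sole candidate).
row 1, column 8 = 3 (sole candidate).
row 5, column 4 = 7 (sole candidate).
row 5, column 5 = 4 (sole candidate).
row 8, column 1 = 1 (sole candidate).
row 8, column 2 = 4 (sole candidate).
row 9, column 3 = 6 (sole candidate).
row 4, column 5 = 6 (sole candidate).
row 6, column 3 = 9 (sole candidate).
row 7, column 3 = 3 (sole candidate).
row 9, column 1 = 2 (sole candidate).
row 4, column 2 = 7 (sole candidate).
row 5, column 3 = 5 (sole candidate).
row 6, column 2 = 6 (sole candidate).
row 2, column 3 = 8 (sole candidate).
row 5, column 1 = 3 (sole candidate).
row 1, column 9 = 2 (hidden single in row 1).
row 2, column 7 = 4 (hidden single in row 2).
row 3, column 2 = 3 (hidden single in row 3).
row 7, column 7 = 6 (hidden single in row 7).
row 8, column 9 = 5 (hidden single in row 8).
row 2, column 1 = 5 (hidden single in row 2).
row 2, column 9 = 7 (hidden single in row 2).
row 1, column 7 = 1 (sole candidate).
row 3, column 7 = 5 (sole candidate).
row 9, column 7 = 7 (sole candidate).
row 9, column 9 = 1 (sole candidate).
row 1, column 2 = 9 (sole candidate).
row 2, column 2 = 1 (sole candidate).
row 2, column 4 = 9 (sole candidate).
row 7, column 9 = 8 (sole candidate).
row 8, column 4 = 8 (sole candidate).
row 8, column 5 = 9 (sole candidate).
row 1, column 4 = 6 (sole candidate).
row 3, column 4 = 1 (sole candidate).
row 3, column 5 = 7 (sole candidate).
row 7, column 5 = 1 (sole candidate).
row 1, column 1 = 7 (sole candidate).
row 1, column 5 = 8 (sole candidate).
row 3, column 1 = 6: row 3 has {1,2,3,4,5,7,8,9}; col 1 has {1,2,3,4,5,7,8,9}; box has {1,2,3,4,5,7,8,9} → only 6 remains.

6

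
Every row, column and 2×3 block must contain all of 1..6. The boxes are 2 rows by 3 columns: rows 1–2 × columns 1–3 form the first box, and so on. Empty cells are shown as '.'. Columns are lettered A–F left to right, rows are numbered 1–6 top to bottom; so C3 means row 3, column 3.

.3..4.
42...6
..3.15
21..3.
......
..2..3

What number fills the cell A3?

6

E2 = 5 (sole candidate).
A3 = 6: row 3 has {1,3,5}; col 1 has {2,4}; box has {1,2,3} → only 6 remains.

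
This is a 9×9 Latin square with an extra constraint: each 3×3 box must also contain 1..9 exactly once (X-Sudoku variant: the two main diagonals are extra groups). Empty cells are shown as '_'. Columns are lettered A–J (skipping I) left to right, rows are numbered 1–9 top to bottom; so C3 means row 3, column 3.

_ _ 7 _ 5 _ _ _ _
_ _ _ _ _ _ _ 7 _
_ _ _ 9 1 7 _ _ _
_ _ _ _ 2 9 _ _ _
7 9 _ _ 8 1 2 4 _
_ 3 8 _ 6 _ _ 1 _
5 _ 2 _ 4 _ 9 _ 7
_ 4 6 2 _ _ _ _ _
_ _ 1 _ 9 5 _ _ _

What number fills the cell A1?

6

E2 = 3: row 2 has {7}; col 5 has {1,2,4,5,6,8,9}; box has {1,5,7,9} → only 3 remains.
C5 = 5: row 5 has {1,2,4,7,8,9}; col 3 has {1,2,6,7,8}; box has {3,7,8,9} → only 5 remains.
D5 = 3: row 5 has {1,2,4,5,7,8,9}; col 4 has {2,9}; box has {1,2,6,8,9} → only 3 remains.
J5 = 6: row 5 has {1,2,3,4,5,7,8,9}; col 9 has {7}; box has {1,2,4} → only 6 remains.
D6 = 5: row 6 has {1,3,6,8}; col 4 has {2,3,9}; box has {1,2,3,6,8,9}; anti-diagonal has {2,4,7,8,9} → only 5 remains.
F6 = 4: row 6 has {1,3,5,6,8}; col 6 has {1,5,7,9}; box has {1,2,3,5,6,8,9}; main diagonal has {8,9} → only 4 remains.
G6 = 7: row 6 has {1,3,4,5,6,8}; col 7 has {2,9}; box has {1,2,4,6} → only 7 remains.
J6 = 9: row 6 has {1,3,4,5,6,7,8}; col 9 has {6,7}; box has {1,2,4,6,7} → only 9 remains.
B7 = 8: row 7 has {2,4,5,7,9}; col 2 has {3,4,9}; box has {1,2,4,5,6} → only 8 remains.
E8 = 7: row 8 has {2,4,6}; col 5 has {1,2,3,4,5,6,8,9}; box has {2,4,5,9} → only 7 remains.
A9 = 3: row 9 has {1,5,9}; col 1 has {5,7}; box has {1,2,4,5,6,8}; anti-diagonal has {2,4,5,7,8,9} → only 3 remains.
B9 = 7: row 9 has {1,3,5,9}; col 2 has {3,4,8,9}; box has {1,2,3,4,5,6,8} → only 7 remains.
J9 = 2: row 9 has {1,3,5,7,9}; col 9 has {6,7,9}; box has {7,9}; main diagonal has {4,8,9} → only 2 remains.
J1 = 1: row 1 has {5,7}; col 9 has {2,6,7,9}; box has {7}; anti-diagonal has {2,3,4,5,7,8,9} → only 1 remains.
C3 = 3: row 3 has {1,7,9}; col 3 has {1,2,5,6,7,8}; box has {7}; main diagonal has {2,4,8,9} → only 3 remains.
G3 = 6: row 3 has {1,3,7,9}; col 7 has {2,7,9}; box has {1,7}; anti-diagonal has {1,2,3,4,5,7,8,9} → only 6 remains.
C4 = 4: row 4 has {2,9}; col 3 has {1,2,3,5,6,7,8}; box has {3,5,7,8,9} → only 4 remains.
D4 = 7: row 4 has {2,4,9}; col 4 has {2,3,5,9}; box has {1,2,3,4,5,6,8,9}; main diagonal has {2,3,4,8,9} → only 7 remains.
A6 = 2: row 6 has {1,3,4,5,6,7,8,9}; col 1 has {3,5,7}; box has {3,4,5,7,8,9} → only 2 remains.
A8 = 9: row 8 has {2,4,6,7}; col 1 has {2,3,5,7}; box has {1,2,3,4,5,6,7,8} → only 9 remains.
H8 = 5: row 8 has {2,4,6,7,9}; col 8 has {1,4,7}; box has {2,7,9}; main diagonal has {2,3,4,7,8,9} → only 5 remains.
A1 = 6: row 1 has {1,5,7}; col 1 has {2,3,5,7,9}; box has {3,7}; main diagonal has {2,3,4,5,7,8,9} → only 6 remains.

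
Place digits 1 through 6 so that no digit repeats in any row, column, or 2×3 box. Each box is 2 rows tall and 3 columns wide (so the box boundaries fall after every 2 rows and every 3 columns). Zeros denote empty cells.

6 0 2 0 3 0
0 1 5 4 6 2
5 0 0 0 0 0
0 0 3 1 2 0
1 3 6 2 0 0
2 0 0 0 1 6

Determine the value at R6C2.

R1C2 = 4: row 1 has {2,3,6}; col 2 has {1,3}; box has {1,2,5,6} → only 4 remains.
R1C4 = 5: row 1 has {2,3,4,6}; col 4 has {1,2,4}; box has {2,3,4,6} → only 5 remains.
R1C6 = 1: row 1 has {2,3,4,5,6}; col 6 has {2,6}; box has {2,3,4,5,6} → only 1 remains.
R2C1 = 3: row 2 has {1,2,4,5,6}; col 1 has {1,2,5,6}; box has {1,2,4,5,6} → only 3 remains.
R3C5 = 4: row 3 has {5}; col 5 has {1,2,3,6}; box has {1,2} → only 4 remains.
R3C6 = 3: row 3 has {4,5}; col 6 has {1,2,6}; box has {1,2,4} → only 3 remains.
R4C1 = 4: row 4 has {1,2,3}; col 1 has {1,2,3,5,6}; box has {3,5} → only 4 remains.
R4C2 = 6: row 4 has {1,2,3,4}; col 2 has {1,3,4}; box has {3,4,5} → only 6 remains.
R4C6 = 5: row 4 has {1,2,3,4,6}; col 6 has {1,2,3,6}; box has {1,2,3,4} → only 5 remains.
R5C5 = 5: row 5 has {1,2,3,6}; col 5 has {1,2,3,4,6}; box has {1,2,6} → only 5 remains.
R5C6 = 4: row 5 has {1,2,3,5,6}; col 6 has {1,2,3,5,6}; box has {1,2,5,6} → only 4 remains.
R6C2 = 5: row 6 has {1,2,6}; col 2 has {1,3,4,6}; box has {1,2,3,6} → only 5 remains.

5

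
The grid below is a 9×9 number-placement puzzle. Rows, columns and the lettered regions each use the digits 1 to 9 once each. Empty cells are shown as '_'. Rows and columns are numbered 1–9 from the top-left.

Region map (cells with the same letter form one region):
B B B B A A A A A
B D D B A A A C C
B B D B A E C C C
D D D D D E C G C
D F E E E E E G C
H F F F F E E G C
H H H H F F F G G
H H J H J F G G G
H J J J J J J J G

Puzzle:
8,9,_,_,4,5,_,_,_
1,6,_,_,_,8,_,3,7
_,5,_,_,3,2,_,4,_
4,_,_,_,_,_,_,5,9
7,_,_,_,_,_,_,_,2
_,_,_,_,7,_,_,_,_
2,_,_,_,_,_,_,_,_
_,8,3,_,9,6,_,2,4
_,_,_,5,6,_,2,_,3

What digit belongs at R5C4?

R2C5 = 2 (sole candidate).
R2C7 = 9 (sole candidate).
R3C1 = 6 (sole candidate).
R3C4 = 7 (sole candidate).
R8C1 = 5 (sole candidate).
R8C4 = 1 (sole candidate).
R8C7 = 7 (sole candidate).
R9C1 = 9 (sole candidate).
R1C3 = 2 (sole candidate).
R1C4 = 3 (sole candidate).
R2C3 = 5 (sole candidate).
R2C4 = 4 (sole candidate).
R6C1 = 3 (sole candidate).
R7C4 = 6 (sole candidate).
R1C8 = 7 (hidden single in row 1).
R3C3 = 9 (hidden single in row 3).
R4C7 = 6 (hidden single in row 4).
R4C6 = 7 (hidden single in row 4).
R1C7 = 1 (sole candidate).
R1C9 = 6 (sole candidate).
R3C7 = 8 (sole candidate).
R3C9 = 1 (sole candidate).
R6C9 = 5 (sole candidate).
R7C9 = 8 (sole candidate).
R6C7 = 4 (sole candidate).
R4C2 = 3 (hidden single in row 4).
R4C4 = 2 (hidden single in row 4).
R5C2 = 4 (hidden single in row 5).
R7C2 = 7 (sole candidate).
R7C3 = 4 (sole candidate).
R9C2 = 1 (sole candidate).
R9C6 = 4 (sole candidate).
R9C8 = 8 (sole candidate).
R6C2 = 2 (sole candidate).
R9C3 = 7 (sole candidate).
R6C8 = 6 (hidden single in row 6).
R5C3 = 6 (hidden single in row 5).
Singles propagation stalls; R5C4 is still open with candidates {8,9}.
  Try R5C4 = 9: then row 6 has no cell left for 9 — contradiction.
So R5C4 = 8.

8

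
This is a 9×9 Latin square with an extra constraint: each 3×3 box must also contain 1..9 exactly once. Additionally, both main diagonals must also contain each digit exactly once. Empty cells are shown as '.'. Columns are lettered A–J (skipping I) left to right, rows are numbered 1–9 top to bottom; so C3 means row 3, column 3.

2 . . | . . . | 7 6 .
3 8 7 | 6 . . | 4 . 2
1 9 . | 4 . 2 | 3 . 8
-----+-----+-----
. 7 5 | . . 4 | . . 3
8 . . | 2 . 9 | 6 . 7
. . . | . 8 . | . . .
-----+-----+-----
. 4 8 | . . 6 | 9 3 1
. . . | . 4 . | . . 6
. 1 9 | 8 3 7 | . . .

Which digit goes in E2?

9

B1 = 5: row 1 has {2,6,7}; col 2 has {1,4,7,8,9}; box has {1,2,3,7,8,9} → only 5 remains.
C1 = 4: row 1 has {2,5,6,7}; col 3 has {5,7,8,9}; box has {1,2,3,5,7,8,9} → only 4 remains.
J1 = 9: row 1 has {2,4,5,6,7}; col 9 has {1,2,3,6,7,8}; box has {2,3,4,6,7,8}; anti-diagonal has {3,4,8} → only 9 remains.
C3 = 6: row 3 has {1,2,3,4,8,9}; col 3 has {4,5,7,8,9}; box has {1,2,3,4,5,7,8,9}; main diagonal has {2,8,9} → only 6 remains.
H3 = 5: row 3 has {1,2,3,4,6,8,9}; col 8 has {3,6}; box has {2,3,4,6,7,8,9} → only 5 remains.
D4 = 1: row 4 has {3,4,5,7}; col 4 has {2,4,6,8}; box has {2,4,8,9}; main diagonal has {2,6,8,9} → only 1 remains.
E4 = 6: row 4 has {1,3,4,5,7}; col 5 has {3,4,8}; box has {1,2,4,8,9} → only 6 remains.
B5 = 3: row 5 has {2,6,7,8,9}; col 2 has {1,4,5,7,8,9}; box has {5,7,8} → only 3 remains.
C5 = 1: row 5 has {2,3,6,7,8,9}; col 3 has {4,5,6,7,8,9}; box has {3,5,7,8} → only 1 remains.
E5 = 5: row 5 has {1,2,3,6,7,8,9}; col 5 has {3,4,6,8}; box has {1,2,4,6,8,9}; main diagonal has {1,2,6,8,9}; anti-diagonal has {3,4,8,9} → only 5 remains.
H5 = 4: row 5 has {1,2,3,5,6,7,8,9}; col 8 has {3,5,6}; box has {3,6,7} → only 4 remains.
C6 = 2: row 6 has {8}; col 3 has {1,4,5,6,7,8,9}; box has {1,3,5,7,8} → only 2 remains.
D6 = 7: row 6 has {2,8}; col 4 has {1,2,4,6,8}; box has {1,2,4,5,6,8,9}; anti-diagonal has {3,4,5,8,9} → only 7 remains.
F6 = 3: row 6 has {2,7,8}; col 6 has {2,4,6,7,9}; box has {1,2,4,5,6,7,8,9}; main diagonal has {1,2,5,6,8,9} → only 3 remains.
J6 = 5: row 6 has {2,3,7,8}; col 9 has {1,2,3,6,7,8,9}; box has {3,4,6,7} → only 5 remains.
D7 = 5: row 7 has {1,3,4,6,8,9}; col 4 has {1,2,4,6,7,8}; box has {3,4,6,7,8} → only 5 remains.
E7 = 2: row 7 has {1,3,4,5,6,8,9}; col 5 has {3,4,5,6,8}; box has {3,4,5,6,7,8} → only 2 remains.
B8 = 2: row 8 has {4,6}; col 2 has {1,3,4,5,7,8,9}; box has {1,4,8,9}; anti-diagonal has {3,4,5,7,8,9} → only 2 remains.
C8 = 3: row 8 has {2,4,6}; col 3 has {1,2,4,5,6,7,8,9}; box has {1,2,4,8,9} → only 3 remains.
D8 = 9: row 8 has {2,3,4,6}; col 4 has {1,2,4,5,6,7,8}; box has {2,3,4,5,6,7,8} → only 9 remains.
F8 = 1: row 8 has {2,3,4,6,9}; col 6 has {2,3,4,6,7,9}; box has {2,3,4,5,6,7,8,9} → only 1 remains.
H8 = 7: row 8 has {1,2,3,4,6,9}; col 8 has {3,4,5,6}; box has {1,3,6,9}; main diagonal has {1,2,3,5,6,8,9} → only 7 remains.
A9 = 6: row 9 has {1,3,7,8,9}; col 1 has {1,2,3,8}; box has {1,2,3,4,8,9}; anti-diagonal has {2,3,4,5,7,8,9} → only 6 remains.
H9 = 2: row 9 has {1,3,6,7,8,9}; col 8 has {3,4,5,6,7}; box has {1,3,6,7,9} → only 2 remains.
J9 = 4: row 9 has {1,2,3,6,7,8,9}; col 9 has {1,2,3,5,6,7,8,9}; box has {1,2,3,6,7,9}; main diagonal has {1,2,3,5,6,7,8,9} → only 4 remains.
D1 = 3: row 1 has {2,4,5,6,7,9}; col 4 has {1,2,4,5,6,7,8,9}; box has {2,4,6} → only 3 remains.
E1 = 1: row 1 has {2,3,4,5,6,7,9}; col 5 has {2,3,4,5,6,8}; box has {2,3,4,6} → only 1 remains.
F1 = 8: row 1 has {1,2,3,4,5,6,7,9}; col 6 has {1,2,3,4,6,7,9}; box has {1,2,3,4,6} → only 8 remains.
E2 = 9: row 2 has {2,3,4,6,7,8}; col 5 has {1,2,3,4,5,6,8}; box has {1,2,3,4,6,8} → only 9 remains.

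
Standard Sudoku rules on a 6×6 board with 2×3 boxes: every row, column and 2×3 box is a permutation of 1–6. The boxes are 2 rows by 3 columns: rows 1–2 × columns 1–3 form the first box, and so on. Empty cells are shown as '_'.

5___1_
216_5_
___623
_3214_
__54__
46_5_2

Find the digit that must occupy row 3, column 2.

5

row 1, column 2 = 4: row 1 has {1,5}; col 2 has {1,3,6}; box has {1,2,5,6} → only 4 remains.
row 1, column 3 = 3: row 1 has {1,4,5}; col 3 has {2,5,6}; box has {1,2,4,5,6} → only 3 remains.
row 1, column 4 = 2: row 1 has {1,3,4,5}; col 4 has {1,4,5,6}; box has {1,5} → only 2 remains.
row 1, column 6 = 6: row 1 has {1,2,3,4,5}; col 6 has {2,3}; box has {1,2,5} → only 6 remains.
row 2, column 4 = 3: row 2 has {1,2,5,6}; col 4 has {1,2,4,5,6}; box has {1,2,5,6} → only 3 remains.
row 2, column 6 = 4: row 2 has {1,2,3,5,6}; col 6 has {2,3,6}; box has {1,2,3,5,6} → only 4 remains.
row 3, column 1 = 1: row 3 has {2,3,6}; col 1 has {2,4,5}; box has {2,3} → only 1 remains.
row 3, column 2 = 5: row 3 has {1,2,3,6}; col 2 has {1,3,4,6}; box has {1,2,3} → only 5 remains.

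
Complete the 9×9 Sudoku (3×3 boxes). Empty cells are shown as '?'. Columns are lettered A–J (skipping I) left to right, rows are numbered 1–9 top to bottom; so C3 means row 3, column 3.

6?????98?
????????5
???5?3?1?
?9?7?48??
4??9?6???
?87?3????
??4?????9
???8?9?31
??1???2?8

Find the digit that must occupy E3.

9

E5 = 8: in row 5, 8 can only go here (every other open cell in that row sees an 8).
H6 = 9: in row 6, 9 can only go here (every other open cell in that row sees a 9).
A7 = 8: in row 7, 8 can only go here (every other open cell in that row sees an 8).
C3 = 8: in row 3, 8 can only go here (every other open cell in that row sees an 8).
F2 = 8: in row 2, 8 can only go here (every other open cell in that row sees an 8).
A9 = 9: in row 9, 9 can only go here (every other open cell in that row sees a 9).
E3 = 9: in row 3, 9 can only go here (every other open cell in that row sees a 9).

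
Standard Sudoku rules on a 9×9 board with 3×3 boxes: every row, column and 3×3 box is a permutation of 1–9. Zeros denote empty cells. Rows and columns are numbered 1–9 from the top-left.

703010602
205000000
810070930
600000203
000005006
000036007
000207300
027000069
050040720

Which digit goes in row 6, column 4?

1

row 2, column 8 = 7: in row 2, 7 can only go here (every other open cell in that row sees a 7).
row 3, column 6 = 2: in row 3, 2 can only go here (every other open cell in that row sees a 2).
row 4, column 8 = 5: in row 4, 5 can only go here (every other open cell in that row sees a 5).
row 1, column 4 = 5: in row 1, 5 can only go here (every other open cell in that row sees a 5).
row 3, column 9 = 5: in row 3, 5 can only go here (every other open cell in that row sees a 5).
row 6, column 3 = 2: in row 6, 2 can only go here (every other open cell in that row sees a 2).
row 6, column 1 = 5: in row 6, 5 can only go here (every other open cell in that row sees a 5).
row 5, column 5 = 2: in row 5, 2 can only go here (every other open cell in that row sees a 2).
row 7, column 5 = 5: in row 7, 5 can only go here (every other open cell in that row sees a 5).
row 8, column 5 = 8: row 8 has {2,6,7,9}; col 5 has {1,2,3,4,5,7}; box has {2,4,5,7} → only 8 remains.
row 4, column 5 = 9: row 4 has {2,3,5,6}; col 5 has {1,2,3,4,5,7,8}; box has {2,3,5,6} → only 9 remains.
row 2, column 5 = 6: row 2 has {2,5,7}; col 5 has {1,2,3,4,5,7,8,9}; box has {1,2,5,7} → only 6 remains.
row 3, column 4 = 4: row 3 has {1,2,3,5,7,8,9}; col 4 has {2,5}; box has {1,2,5,6,7} → only 4 remains.
row 3, column 3 = 6: row 3 has {1,2,3,4,5,7,8,9}; col 3 has {2,3,5,7}; box has {1,2,3,5,7,8} → only 6 remains.
row 7, column 2 = 6: in row 7, 6 can only go here (every other open cell in that row sees a 6).
row 8, column 7 = 5: in row 8, 5 can only go here (every other open cell in that row sees a 5).
row 8, column 1 = 4: in row 8, 4 can only go here (every other open cell in that row sees a 4).
row 9, column 4 = 6: in row 9, 6 can only go here (every other open cell in that row sees a 6).
row 5, column 2 = 3: in column 2, 3 can only go here (every other open cell in that column sees a 3).
row 5, column 4 = 7: in row 5, 7 can only go here (every other open cell in that row sees a 7).
row 4, column 2 = 7: in row 4, 7 can only go here (every other open cell in that row sees a 7).
row 9, column 1 = 3: in column 1, 3 can only go here (every other open cell in that column sees a 3).
row 6, column 2 = 8: in column 2, 8 can only go here (every other open cell in that column sees an 8).
row 6, column 4 = 1: row 6 has {2,3,5,6,7,8}; col 4 has {2,4,5,6,7}; box has {2,3,5,6,7,9} → only 1 remains.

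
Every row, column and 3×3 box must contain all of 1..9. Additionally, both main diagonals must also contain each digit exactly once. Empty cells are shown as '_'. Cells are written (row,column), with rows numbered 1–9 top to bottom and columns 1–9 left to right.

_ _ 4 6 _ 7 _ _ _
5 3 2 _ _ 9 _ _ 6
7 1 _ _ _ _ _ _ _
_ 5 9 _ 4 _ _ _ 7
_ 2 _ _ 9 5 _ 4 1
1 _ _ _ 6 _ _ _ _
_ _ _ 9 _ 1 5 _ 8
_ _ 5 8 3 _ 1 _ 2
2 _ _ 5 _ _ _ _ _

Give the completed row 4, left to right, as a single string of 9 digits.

359148627

(1,1) = 8 (sole candidate).
(1,2) = 9 (sole candidate).
(3,3) = 6 (sole candidate).
(6,6) = 2 (sole candidate).
(8,8) = 7 (sole candidate).
(9,5) = 7 (sole candidate).
(9,9) = 4 (sole candidate).
(4,4) = 1: row 4 has {4,5,7,9}; col 4 has {5,6,8,9}; box has {2,4,5,6,9}; main diagonal has {2,3,4,5,6,7,8,9} → only 1 remains.
(7,5) = 2 (sole candidate).
(9,6) = 6 (sole candidate).
(2,4) = 4 (sole candidate).
(8,6) = 4 (sole candidate).
(9,2) = 8 (sole candidate).
(8,2) = 6 (sole candidate).
(8,1) = 9 (sole candidate).
(2,7) = 7 (hidden single in row 2).
(3,7) = 4 (hidden single in row 3).
(6,2) = 4 (hidden single in row 6).
(7,2) = 7 (sole candidate).
(7,3) = 3 (sole candidate).
(7,8) = 6 (sole candidate).
(9,3) = 1 (sole candidate).
(1,9) = 5 (sole candidate).
(4,6) = 8: row 4 has {1,4,5,7,9}; col 6 has {1,2,4,5,6,7,9}; box has {1,2,4,5,6,9}; anti-diagonal has {2,3,4,5,6,9} → only 8 remains.
(6,4) = 7 (sole candidate).
(7,1) = 4 (sole candidate).
(1,5) = 1 (sole candidate).
(2,5) = 8 (sole candidate).
(2,8) = 1 (sole candidate).
(3,5) = 5 (sole candidate).
(3,6) = 3 (sole candidate).
(3,9) = 9 (sole candidate).
(5,4) = 3 (sole candidate).
(6,3) = 8 (sole candidate).
(6,9) = 3 (sole candidate).
(3,4) = 2 (sole candidate).
(3,8) = 8 (sole candidate).
(4,8) = 2: row 4 has {1,4,5,7,8,9}; col 8 has {1,4,6,7,8}; box has {1,3,4,7} → only 2 remains.
(5,1) = 6 (sole candidate).
(5,3) = 7 (sole candidate).
(5,7) = 8 (sole candidate).
(6,7) = 9 (sole candidate).
(6,8) = 5 (sole candidate).
(9,7) = 3 (sole candidate).
(9,8) = 9 (sole candidate).
(1,7) = 2 (sole candidate).
(1,8) = 3 (sole candidate).
(4,1) = 3: row 4 has {1,2,4,5,7,8,9}; col 1 has {1,2,4,5,6,7,8,9}; box has {1,2,4,5,6,7,8,9} → only 3 remains.
(4,7) = 6: row 4 has {1,2,3,4,5,7,8,9}; col 7 has {1,2,3,4,5,7,8,9}; box has {1,2,3,4,5,7,8,9} → only 6 remains.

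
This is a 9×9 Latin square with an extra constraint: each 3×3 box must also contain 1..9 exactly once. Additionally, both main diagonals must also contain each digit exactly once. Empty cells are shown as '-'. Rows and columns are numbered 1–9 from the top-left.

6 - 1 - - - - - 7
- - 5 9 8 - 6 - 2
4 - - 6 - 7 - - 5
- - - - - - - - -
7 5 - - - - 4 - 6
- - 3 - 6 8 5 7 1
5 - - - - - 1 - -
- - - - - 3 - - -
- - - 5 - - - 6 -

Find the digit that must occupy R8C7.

7

R2C1 = 3 (sole candidate).
R2C2 = 7 (sole candidate).
R4C5 = 7 (hidden single in row 4).
R4C6 = 5 (hidden single in row 4).
R1C5 = 5 (hidden single in row 1).
R7C4 = 7 (hidden single in row 7).
R8C8 = 5 (hidden single in row 8).
R8C4 = 8 (hidden single in column 4).
R5C4 = 1 (hidden single in column 4).
R7C6 = 6 (hidden single in column 6).
R8C2 = 6 (hidden single in anti-diagonal).
R4C3 = 6 (hidden single in row 4).
Singles propagation stalls before the target is settled. Branch on R1C6 (candidates {2,4}).
  Try R1C6 = 4: this forces R2C6=1, R2C8=4, R6C4=2, R1C4=3, R3C5=2; then main diagonal has no cell left for 2 — contradiction.
So R1C6 = 2.
R5C6 = 9 (sole candidate).
Singles propagation stalls before the target is settled. Branch on R1C4 (candidates {3,4}).
  Try R1C4 = 4: then box 5 has no cell left for 4 — contradiction.
So R1C4 = 3.
R3C5 = 1 (sole candidate).
R2C6 = 4 (sole candidate).
R2C8 = 1 (sole candidate).
R9C6 = 1 (sole candidate).
R1C8 = 4 (hidden single in row 1).
R8C1 = 1 (hidden single in row 8).
R4C2 = 1 (hidden single in row 4).
R4C4 = 4 (hidden single in row 4).
R6C4 = 2 (sole candidate).
R5C5 = 3 (sole candidate).
R6C1 = 9 (sole candidate).
R6C2 = 4 (sole candidate).
R9C1 = 8 (sole candidate).
R9C9 = 9 (sole candidate).
R3C3 = 2 (sole candidate).
R3C7 = 9 (sole candidate).
R4C1 = 2 (sole candidate).
R5C3 = 8 (sole candidate).
R5C8 = 2 (sole candidate).
R7C3 = 4 (sole candidate).
R8C9 = 4 (sole candidate).
R9C3 = 7 (sole candidate).
R1C7 = 8 (sole candidate).
R3C2 = 8 (sole candidate).
R3C8 = 3 (sole candidate).
R4C7 = 3 (sole candidate).
R4C9 = 8 (sole candidate).
R7C8 = 8 (sole candidate).
R7C9 = 3 (sole candidate).
R8C3 = 9 (sole candidate).
R8C5 = 2 (sole candidate).
R8C7 = 7: row 8 has {1,2,3,4,5,6,8,9}; col 7 has {1,3,4,5,6,8,9}; box has {1,3,4,5,6,8,9} → only 7 remains.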